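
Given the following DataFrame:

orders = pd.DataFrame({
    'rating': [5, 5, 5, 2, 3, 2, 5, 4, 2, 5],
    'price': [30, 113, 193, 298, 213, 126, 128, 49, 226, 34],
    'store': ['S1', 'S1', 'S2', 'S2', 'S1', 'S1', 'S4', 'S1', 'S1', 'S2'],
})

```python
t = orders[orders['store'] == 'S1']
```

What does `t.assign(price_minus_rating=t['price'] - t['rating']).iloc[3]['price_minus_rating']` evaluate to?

filter rows where store == 'S1':
   rating  price store
0       5     30    S1
1       5    113    S1
4       3    213    S1
5       2    126    S1
7       4     49    S1
8       2    226    S1
add column price_minus_rating = t['price'] - t['rating']:
   rating  price store  price_minus_rating
0       5     30    S1                  25
1       5    113    S1                 108
4       3    213    S1                 210
5       2    126    S1                 124
7       4     49    S1                  45
8       2    226    S1                 224
value at position 3, column 'price_minus_rating' → 124

124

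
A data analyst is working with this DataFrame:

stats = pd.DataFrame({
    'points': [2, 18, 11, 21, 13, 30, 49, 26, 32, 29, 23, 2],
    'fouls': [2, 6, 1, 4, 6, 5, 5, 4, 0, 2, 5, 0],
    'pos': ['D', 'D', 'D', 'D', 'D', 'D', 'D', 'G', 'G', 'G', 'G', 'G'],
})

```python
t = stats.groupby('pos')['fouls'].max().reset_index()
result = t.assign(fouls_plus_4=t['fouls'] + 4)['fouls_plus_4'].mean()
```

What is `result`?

9.5

group by pos, max of fouls:
pos
D    6
G    5
Name: fouls, dtype: int64
reset_index():
  pos  fouls
0   D      6
1   G      5
add column fouls_plus_4 = t['fouls'] + 4:
  pos  fouls  fouls_plus_4
0   D      6            10
1   G      5             9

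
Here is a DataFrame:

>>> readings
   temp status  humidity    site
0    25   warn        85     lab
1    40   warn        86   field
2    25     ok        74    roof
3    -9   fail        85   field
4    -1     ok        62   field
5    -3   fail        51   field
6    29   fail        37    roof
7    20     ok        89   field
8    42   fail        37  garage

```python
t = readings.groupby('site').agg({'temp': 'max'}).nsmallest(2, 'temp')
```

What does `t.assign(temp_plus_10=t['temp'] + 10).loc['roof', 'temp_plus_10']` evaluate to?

39

group by site, max of temp:
        temp
site        
field     40
garage    42
lab       25
roof      29
take 2 rows with smallest temp:
      temp
site      
lab     25
roof    29
add column temp_plus_10 = t['temp'] + 10:
      temp  temp_plus_10
site                    
lab     25            35
roof    29            39
Taking the value at row 'roof', column 'temp_plus_10' gives 39.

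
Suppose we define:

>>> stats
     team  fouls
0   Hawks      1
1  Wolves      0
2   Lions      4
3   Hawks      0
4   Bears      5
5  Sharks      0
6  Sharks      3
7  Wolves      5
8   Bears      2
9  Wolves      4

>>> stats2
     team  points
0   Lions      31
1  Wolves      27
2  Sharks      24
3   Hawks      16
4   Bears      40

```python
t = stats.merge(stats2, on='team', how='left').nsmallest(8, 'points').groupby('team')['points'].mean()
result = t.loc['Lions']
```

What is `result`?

31.0

merge on 'team' (how='left') → 10 rows:
     team  fouls  points
0   Hawks      1      16
1  Wolves      0      27
2   Lions      4      31
3   Hawks      0      16
4   Bears      5      40
5  Sharks      0      24
6  Sharks      3      24
7  Wolves      5      27
8   Bears      2      40
9  Wolves      4      27
take 8 rows with smallest points:
     team  fouls  points
0   Hawks      1      16
3   Hawks      0      16
5  Sharks      0      24
6  Sharks      3      24
1  Wolves      0      27
7  Wolves      5      27
9  Wolves      4      27
2   Lions      4      31
group by team, mean of points:
team
Hawks     16.0
Lions     31.0
Sharks    24.0
Wolves    27.0
Name: points, dtype: float64
Finally, value at index 'Lions' = 31.0.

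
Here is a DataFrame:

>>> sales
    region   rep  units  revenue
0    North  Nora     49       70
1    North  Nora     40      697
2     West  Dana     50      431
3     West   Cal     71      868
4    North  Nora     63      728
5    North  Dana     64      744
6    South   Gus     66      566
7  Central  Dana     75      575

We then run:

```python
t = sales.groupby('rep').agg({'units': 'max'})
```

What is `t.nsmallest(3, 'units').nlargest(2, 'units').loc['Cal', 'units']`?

group by rep, max of units:
      units
rep        
Cal      71
Dana     75
Gus      66
Nora     63
take 3 rows with smallest units:
      units
rep        
Nora     63
Gus      66
Cal      71
take 2 rows with largest units:
     units
rep       
Cal     71
Gus     66
Reading off the value at row 'Cal', column 'units', we get 71.

71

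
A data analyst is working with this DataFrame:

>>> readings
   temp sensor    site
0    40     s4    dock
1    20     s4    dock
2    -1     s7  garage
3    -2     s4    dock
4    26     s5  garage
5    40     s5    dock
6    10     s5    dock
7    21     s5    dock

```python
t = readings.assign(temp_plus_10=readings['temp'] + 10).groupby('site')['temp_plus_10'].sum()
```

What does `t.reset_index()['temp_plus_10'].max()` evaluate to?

189

add column temp_plus_10 = readings['temp'] + 10:
   temp sensor    site  temp_plus_10
0    40     s4    dock            50
1    20     s4    dock            30
2    -1     s7  garage             9
3    -2     s4    dock             8
4    26     s5  garage            36
5    40     s5    dock            50
6    10     s5    dock            20
7    21     s5    dock            31
group by site, sum of temp_plus_10:
site
dock      189
garage     45
Name: temp_plus_10, dtype: int64
reset_index():
     site  temp_plus_10
0    dock           189
1  garage            45
Hence 189.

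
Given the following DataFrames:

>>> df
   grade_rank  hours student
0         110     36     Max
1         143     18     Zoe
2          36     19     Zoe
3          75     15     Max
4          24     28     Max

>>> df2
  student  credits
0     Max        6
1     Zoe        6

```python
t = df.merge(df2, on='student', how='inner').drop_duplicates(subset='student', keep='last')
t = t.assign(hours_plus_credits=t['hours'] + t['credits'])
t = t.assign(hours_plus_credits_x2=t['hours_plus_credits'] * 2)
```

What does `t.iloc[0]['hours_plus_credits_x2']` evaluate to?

merge on 'student' (how='inner') → 5 rows:
   grade_rank  hours student  credits
0         110     36     Max        6
1         143     18     Zoe        6
2          36     19     Zoe        6
3          75     15     Max        6
4          24     28     Max        6
drop duplicate student (keep=last):
   grade_rank  hours student  credits
2          36     19     Zoe        6
4          24     28     Max        6
add column hours_plus_credits = t['hours'] + t['credits']:
   grade_rank  hours student  credits  hours_plus_credits
2          36     19     Zoe        6                  25
4          24     28     Max        6                  34
add column hours_plus_credits_x2 = t['hours_plus_credits'] * 2:
   grade_rank  hours student  credits  hours_plus_credits  hours_plus_credits_x2
2          36     19     Zoe        6                  25                     50
4          24     28     Max        6                  34                     68

50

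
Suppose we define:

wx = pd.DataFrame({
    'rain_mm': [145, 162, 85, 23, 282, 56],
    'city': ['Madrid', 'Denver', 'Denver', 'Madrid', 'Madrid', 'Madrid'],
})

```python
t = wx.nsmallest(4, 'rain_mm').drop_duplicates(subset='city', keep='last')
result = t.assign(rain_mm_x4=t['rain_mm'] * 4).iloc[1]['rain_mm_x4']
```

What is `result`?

580

take 4 rows with smallest rain_mm:
   rain_mm    city
3       23  Madrid
5       56  Madrid
2       85  Denver
0      145  Madrid
drop duplicate city (keep=last):
   rain_mm    city
2       85  Denver
0      145  Madrid
add column rain_mm_x4 = t['rain_mm'] * 4:
   rain_mm    city  rain_mm_x4
2       85  Denver         340
0      145  Madrid         580
value at position 1, column 'rain_mm_x4' → 580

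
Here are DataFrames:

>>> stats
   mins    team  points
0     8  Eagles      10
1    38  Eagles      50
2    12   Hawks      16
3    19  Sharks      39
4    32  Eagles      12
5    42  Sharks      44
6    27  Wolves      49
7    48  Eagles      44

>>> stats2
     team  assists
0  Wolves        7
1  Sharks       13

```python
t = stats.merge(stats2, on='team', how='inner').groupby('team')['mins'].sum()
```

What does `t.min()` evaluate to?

merge on 'team' (how='inner') → 3 rows:
   mins    team  points  assists
0    19  Sharks      39       13
1    42  Sharks      44       13
2    27  Wolves      49        7
group by team, sum of mins:
team
Sharks    61
Wolves    27
Name: mins, dtype: int64
The min of the resulting series is 27.

27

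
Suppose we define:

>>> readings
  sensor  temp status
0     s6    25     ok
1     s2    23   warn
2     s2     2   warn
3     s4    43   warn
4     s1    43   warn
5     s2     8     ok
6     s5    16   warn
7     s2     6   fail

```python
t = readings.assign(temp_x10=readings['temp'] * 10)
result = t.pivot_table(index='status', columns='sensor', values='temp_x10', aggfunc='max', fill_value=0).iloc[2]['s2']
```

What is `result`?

add column temp_x10 = readings['temp'] * 10:
  sensor  temp status  temp_x10
0     s6    25     ok       250
1     s2    23   warn       230
2     s2     2   warn        20
3     s4    43   warn       430
4     s1    43   warn       430
5     s2     8     ok        80
6     s5    16   warn       160
7     s2     6   fail        60
pivot: rows=status, cols=sensor, max(temp_x10):
sensor   s1   s2   s4   s5   s6
status                         
fail      0   60    0    0    0
ok        0   80    0    0  250
warn    430  230  430  160    0
The value at position 2, column 's2' is 230.

230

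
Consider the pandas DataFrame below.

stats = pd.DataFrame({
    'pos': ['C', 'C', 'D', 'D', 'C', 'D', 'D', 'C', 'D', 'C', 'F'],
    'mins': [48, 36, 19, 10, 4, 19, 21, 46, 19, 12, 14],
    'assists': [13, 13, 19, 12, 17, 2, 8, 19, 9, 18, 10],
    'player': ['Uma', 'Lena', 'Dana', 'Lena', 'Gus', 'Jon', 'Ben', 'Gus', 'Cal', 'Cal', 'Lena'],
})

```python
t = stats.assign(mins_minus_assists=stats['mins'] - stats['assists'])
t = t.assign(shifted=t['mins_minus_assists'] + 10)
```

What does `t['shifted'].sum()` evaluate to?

add column mins_minus_assists = stats['mins'] - stats['assists']:
   pos  mins  assists player  mins_minus_assists
0    C    48       13    Uma                  35
1    C    36       13   Lena                  23
2    D    19       19   Dana                   0
3    D    10       12   Lena                  -2
4    C     4       17    Gus                 -13
5    D    19        2    Jon                  17
6    D    21        8    Ben                  13
7    C    46       19    Gus                  27
8    D    19        9    Cal                  10
9    C    12       18    Cal                  -6
10   F    14       10   Lena                   4
add column shifted = t['mins_minus_assists'] + 10:
   pos  mins  assists player  mins_minus_assists  shifted
0    C    48       13    Uma                  35       45
1    C    36       13   Lena                  23       33
2    D    19       19   Dana                   0       10
3    D    10       12   Lena                  -2        8
4    C     4       17    Gus                 -13       -3
5    D    19        2    Jon                  17       27
6    D    21        8    Ben                  13       23
7    C    46       19    Gus                  27       37
8    D    19        9    Cal                  10       20
9    C    12       18    Cal                  -6        4
10   F    14       10   Lena                   4       14
Hence 218.

218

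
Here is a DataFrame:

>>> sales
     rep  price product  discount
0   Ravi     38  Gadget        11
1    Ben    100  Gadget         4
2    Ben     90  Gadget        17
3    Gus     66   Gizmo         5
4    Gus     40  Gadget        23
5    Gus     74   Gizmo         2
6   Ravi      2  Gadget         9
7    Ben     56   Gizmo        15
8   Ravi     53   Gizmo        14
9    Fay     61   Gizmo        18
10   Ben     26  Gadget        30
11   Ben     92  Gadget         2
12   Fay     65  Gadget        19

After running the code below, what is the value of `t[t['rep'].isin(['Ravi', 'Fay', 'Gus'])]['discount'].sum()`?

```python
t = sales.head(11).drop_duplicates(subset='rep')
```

take first 11 rows:
     rep  price product  discount
0   Ravi     38  Gadget        11
1    Ben    100  Gadget         4
2    Ben     90  Gadget        17
3    Gus     66   Gizmo         5
4    Gus     40  Gadget        23
5    Gus     74   Gizmo         2
6   Ravi      2  Gadget         9
7    Ben     56   Gizmo        15
8   Ravi     53   Gizmo        14
9    Fay     61   Gizmo        18
10   Ben     26  Gadget        30
drop duplicate rep (keep=first):
    rep  price product  discount
0  Ravi     38  Gadget        11
1   Ben    100  Gadget         4
3   Gus     66   Gizmo         5
9   Fay     61   Gizmo        18
filter rows where rep in ['Ravi', 'Fay', 'Gus']:
    rep  price product  discount
0  Ravi     38  Gadget        11
3   Gus     66   Gizmo         5
9   Fay     61   Gizmo        18
So sum() = 34.

34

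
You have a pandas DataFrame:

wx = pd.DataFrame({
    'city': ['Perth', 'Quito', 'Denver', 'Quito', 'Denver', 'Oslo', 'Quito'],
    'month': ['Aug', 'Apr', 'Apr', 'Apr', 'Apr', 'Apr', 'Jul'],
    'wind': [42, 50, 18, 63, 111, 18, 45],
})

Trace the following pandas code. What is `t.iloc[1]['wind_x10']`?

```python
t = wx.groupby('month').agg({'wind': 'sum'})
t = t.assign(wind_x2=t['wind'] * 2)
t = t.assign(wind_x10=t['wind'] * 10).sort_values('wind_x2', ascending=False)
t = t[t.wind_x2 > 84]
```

group by month, sum of wind:
       wind
month      
Apr     260
Aug      42
Jul      45
add column wind_x2 = t['wind'] * 2:
       wind  wind_x2
month               
Apr     260      520
Aug      42       84
Jul      45       90
add column wind_x10 = t['wind'] * 10:
       wind  wind_x2  wind_x10
month                         
Apr     260      520      2600
Aug      42       84       420
Jul      45       90       450
sort by wind_x2 descending:
       wind  wind_x2  wind_x10
month                         
Apr     260      520      2600
Jul      45       90       450
Aug      42       84       420
filter rows where wind_x2 > 84:
       wind  wind_x2  wind_x10
month                         
Apr     260      520      2600
Jul      45       90       450
Finally, value at position 1, column 'wind_x10' = 450.

450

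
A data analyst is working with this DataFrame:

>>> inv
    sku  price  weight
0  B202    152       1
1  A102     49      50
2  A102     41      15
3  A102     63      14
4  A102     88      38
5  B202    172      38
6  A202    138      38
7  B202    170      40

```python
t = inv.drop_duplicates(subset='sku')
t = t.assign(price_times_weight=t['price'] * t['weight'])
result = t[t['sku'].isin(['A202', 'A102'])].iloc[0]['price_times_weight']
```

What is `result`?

2450

drop duplicate sku (keep=first):
    sku  price  weight
0  B202    152       1
1  A102     49      50
6  A202    138      38
add column price_times_weight = t['price'] * t['weight']:
    sku  price  weight  price_times_weight
0  B202    152       1                 152
1  A102     49      50                2450
6  A202    138      38                5244
filter rows where sku in ['A202', 'A102']:
    sku  price  weight  price_times_weight
1  A102     49      50                2450
6  A202    138      38                5244
value at position 0, column 'price_times_weight' → 2450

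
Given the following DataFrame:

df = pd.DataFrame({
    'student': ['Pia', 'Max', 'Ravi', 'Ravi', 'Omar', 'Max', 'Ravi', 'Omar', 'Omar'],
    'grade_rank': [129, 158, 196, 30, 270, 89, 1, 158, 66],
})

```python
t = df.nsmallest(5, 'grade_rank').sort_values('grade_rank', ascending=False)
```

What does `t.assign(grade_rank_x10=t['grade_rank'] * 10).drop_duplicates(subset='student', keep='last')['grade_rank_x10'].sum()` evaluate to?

take 5 rows with smallest grade_rank:
  student  grade_rank
6    Ravi           1
3    Ravi          30
8    Omar          66
5     Max          89
0     Pia         129
sort by grade_rank descending:
  student  grade_rank
0     Pia         129
5     Max          89
8    Omar          66
3    Ravi          30
6    Ravi           1
add column grade_rank_x10 = t['grade_rank'] * 10:
  student  grade_rank  grade_rank_x10
0     Pia         129            1290
5     Max          89             890
8    Omar          66             660
3    Ravi          30             300
6    Ravi           1              10
drop duplicate student (keep=last):
  student  grade_rank  grade_rank_x10
0     Pia         129            1290
5     Max          89             890
8    Omar          66             660
6    Ravi           1              10
So sum() = 2850.

2850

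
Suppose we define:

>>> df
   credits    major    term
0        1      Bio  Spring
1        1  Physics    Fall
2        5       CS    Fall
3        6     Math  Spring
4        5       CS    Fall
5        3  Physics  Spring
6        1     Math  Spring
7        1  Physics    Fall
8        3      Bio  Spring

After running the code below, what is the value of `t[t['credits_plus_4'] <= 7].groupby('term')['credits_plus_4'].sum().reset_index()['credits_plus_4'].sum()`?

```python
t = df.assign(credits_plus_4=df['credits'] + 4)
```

add column credits_plus_4 = df['credits'] + 4:
   credits    major    term  credits_plus_4
0        1      Bio  Spring               5
1        1  Physics    Fall               5
2        5       CS    Fall               9
3        6     Math  Spring              10
4        5       CS    Fall               9
5        3  Physics  Spring               7
6        1     Math  Spring               5
7        1  Physics    Fall               5
8        3      Bio  Spring               7
filter rows where credits_plus_4 <= 7:
   credits    major    term  credits_plus_4
0        1      Bio  Spring               5
1        1  Physics    Fall               5
5        3  Physics  Spring               7
6        1     Math  Spring               5
7        1  Physics    Fall               5
8        3      Bio  Spring               7
group by term, sum of credits_plus_4:
term
Fall      10
Spring    24
Name: credits_plus_4, dtype: int64
reset_index():
     term  credits_plus_4
0    Fall              10
1  Spring              24

34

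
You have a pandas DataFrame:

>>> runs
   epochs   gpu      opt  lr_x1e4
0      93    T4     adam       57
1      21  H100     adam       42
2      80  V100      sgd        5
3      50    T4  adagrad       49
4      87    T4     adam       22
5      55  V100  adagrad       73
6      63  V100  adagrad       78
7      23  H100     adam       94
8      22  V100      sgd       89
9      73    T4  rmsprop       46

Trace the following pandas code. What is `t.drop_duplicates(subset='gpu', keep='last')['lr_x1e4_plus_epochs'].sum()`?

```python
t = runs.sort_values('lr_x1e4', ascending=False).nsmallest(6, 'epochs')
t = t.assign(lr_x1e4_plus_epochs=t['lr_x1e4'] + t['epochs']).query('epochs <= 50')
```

sort by lr_x1e4 descending:
   epochs   gpu      opt  lr_x1e4
7      23  H100     adam       94
8      22  V100      sgd       89
6      63  V100  adagrad       78
5      55  V100  adagrad       73
0      93    T4     adam       57
3      50    T4  adagrad       49
9      73    T4  rmsprop       46
1      21  H100     adam       42
4      87    T4     adam       22
2      80  V100      sgd        5
take 6 rows with smallest epochs:
   epochs   gpu      opt  lr_x1e4
1      21  H100     adam       42
8      22  V100      sgd       89
7      23  H100     adam       94
3      50    T4  adagrad       49
5      55  V100  adagrad       73
6      63  V100  adagrad       78
add column lr_x1e4_plus_epochs = t['lr_x1e4'] + t['epochs']:
   epochs   gpu      opt  lr_x1e4  lr_x1e4_plus_epochs
1      21  H100     adam       42                   63
8      22  V100      sgd       89                  111
7      23  H100     adam       94                  117
3      50    T4  adagrad       49                   99
5      55  V100  adagrad       73                  128
6      63  V100  adagrad       78                  141
filter rows where epochs <= 50:
   epochs   gpu      opt  lr_x1e4  lr_x1e4_plus_epochs
1      21  H100     adam       42                   63
8      22  V100      sgd       89                  111
7      23  H100     adam       94                  117
3      50    T4  adagrad       49                   99
drop duplicate gpu (keep=last):
   epochs   gpu      opt  lr_x1e4  lr_x1e4_plus_epochs
8      22  V100      sgd       89                  111
7      23  H100     adam       94                  117
3      50    T4  adagrad       49                   99

327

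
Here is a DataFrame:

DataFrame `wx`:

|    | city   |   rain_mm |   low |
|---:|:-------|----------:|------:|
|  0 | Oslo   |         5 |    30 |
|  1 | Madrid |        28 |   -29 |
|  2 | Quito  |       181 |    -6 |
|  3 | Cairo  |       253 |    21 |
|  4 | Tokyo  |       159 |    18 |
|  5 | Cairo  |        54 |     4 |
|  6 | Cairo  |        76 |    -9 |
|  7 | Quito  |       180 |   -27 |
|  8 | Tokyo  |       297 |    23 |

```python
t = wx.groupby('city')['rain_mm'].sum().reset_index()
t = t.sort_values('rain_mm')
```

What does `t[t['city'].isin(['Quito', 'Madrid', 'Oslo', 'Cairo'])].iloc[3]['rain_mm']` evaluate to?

383

group by city, sum of rain_mm:
city
Cairo     383
Madrid     28
Oslo        5
Quito     361
Tokyo     456
Name: rain_mm, dtype: int64
reset_index():
     city  rain_mm
0   Cairo      383
1  Madrid       28
2    Oslo        5
3   Quito      361
4   Tokyo      456
sort by rain_mm:
     city  rain_mm
2    Oslo        5
1  Madrid       28
3   Quito      361
0   Cairo      383
4   Tokyo      456
filter rows where city in ['Quito', 'Madrid', 'Oslo', 'Cairo']:
     city  rain_mm
2    Oslo        5
1  Madrid       28
3   Quito      361
0   Cairo      383
Taking the value at position 3, column 'rain_mm' gives 383.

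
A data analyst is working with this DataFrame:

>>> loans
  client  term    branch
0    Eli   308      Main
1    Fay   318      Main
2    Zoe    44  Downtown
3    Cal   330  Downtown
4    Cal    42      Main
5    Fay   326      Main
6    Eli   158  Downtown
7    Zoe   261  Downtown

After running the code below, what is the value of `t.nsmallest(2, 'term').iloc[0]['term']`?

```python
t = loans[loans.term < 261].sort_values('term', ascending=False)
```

filter rows where term < 261:
  client  term    branch
2    Zoe    44  Downtown
4    Cal    42      Main
6    Eli   158  Downtown
sort by term descending:
  client  term    branch
6    Eli   158  Downtown
2    Zoe    44  Downtown
4    Cal    42      Main
take 2 rows with smallest term:
  client  term    branch
4    Cal    42      Main
2    Zoe    44  Downtown
Reading off the value at position 0, column 'term', we get 42.

42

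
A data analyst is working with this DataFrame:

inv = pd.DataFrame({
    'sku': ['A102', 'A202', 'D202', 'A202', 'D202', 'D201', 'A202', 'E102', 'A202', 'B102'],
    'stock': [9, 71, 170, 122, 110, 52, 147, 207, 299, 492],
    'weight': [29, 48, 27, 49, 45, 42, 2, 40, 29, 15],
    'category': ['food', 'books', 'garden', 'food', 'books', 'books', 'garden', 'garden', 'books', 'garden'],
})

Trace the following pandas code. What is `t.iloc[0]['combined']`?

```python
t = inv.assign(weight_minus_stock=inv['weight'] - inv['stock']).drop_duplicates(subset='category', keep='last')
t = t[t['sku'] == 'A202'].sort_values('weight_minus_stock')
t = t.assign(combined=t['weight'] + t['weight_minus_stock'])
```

add column weight_minus_stock = inv['weight'] - inv['stock']:
    sku  stock  weight category  weight_minus_stock
0  A102      9      29     food                  20
1  A202     71      48    books                 -23
2  D202    170      27   garden                -143
3  A202    122      49     food                 -73
4  D202    110      45    books                 -65
5  D201     52      42    books                 -10
6  A202    147       2   garden                -145
7  E102    207      40   garden                -167
8  A202    299      29    books                -270
9  B102    492      15   garden                -477
drop duplicate category (keep=last):
    sku  stock  weight category  weight_minus_stock
3  A202    122      49     food                 -73
8  A202    299      29    books                -270
9  B102    492      15   garden                -477
filter rows where sku == 'A202':
    sku  stock  weight category  weight_minus_stock
3  A202    122      49     food                 -73
8  A202    299      29    books                -270
sort by weight_minus_stock:
    sku  stock  weight category  weight_minus_stock
8  A202    299      29    books                -270
3  A202    122      49     food                 -73
add column combined = t['weight'] + t['weight_minus_stock']:
    sku  stock  weight category  weight_minus_stock  combined
8  A202    299      29    books                -270      -241
3  A202    122      49     food                 -73       -24
Then the value at position 0, column 'combined': -241

-241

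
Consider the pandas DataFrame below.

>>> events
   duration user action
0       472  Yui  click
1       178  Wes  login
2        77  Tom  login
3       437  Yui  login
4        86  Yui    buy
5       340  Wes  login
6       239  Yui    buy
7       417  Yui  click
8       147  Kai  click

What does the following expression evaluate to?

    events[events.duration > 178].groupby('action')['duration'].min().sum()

996

filter rows where duration > 178:
   duration user action
0       472  Yui  click
3       437  Yui  login
5       340  Wes  login
6       239  Yui    buy
7       417  Yui  click
group by action, min of duration:
action
buy      239
click    417
login    340
Name: duration, dtype: int64
The sum of the resulting series is 996.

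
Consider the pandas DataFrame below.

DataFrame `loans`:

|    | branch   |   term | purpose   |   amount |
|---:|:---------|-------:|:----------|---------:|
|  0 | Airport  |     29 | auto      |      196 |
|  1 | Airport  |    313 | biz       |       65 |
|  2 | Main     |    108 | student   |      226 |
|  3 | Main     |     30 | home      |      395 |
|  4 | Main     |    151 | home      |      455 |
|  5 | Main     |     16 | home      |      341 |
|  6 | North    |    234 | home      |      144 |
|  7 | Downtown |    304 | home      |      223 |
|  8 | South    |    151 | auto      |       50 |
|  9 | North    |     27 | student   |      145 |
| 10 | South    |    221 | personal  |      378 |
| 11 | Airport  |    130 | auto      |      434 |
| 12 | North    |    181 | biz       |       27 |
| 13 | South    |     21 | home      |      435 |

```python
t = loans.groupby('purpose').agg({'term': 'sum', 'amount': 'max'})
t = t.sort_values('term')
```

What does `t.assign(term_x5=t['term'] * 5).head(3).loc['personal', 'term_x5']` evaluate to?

1105

group by purpose: sum(term), max(amount):
          term  amount
purpose               
auto       310     434
biz        494      65
home       756     455
personal   221     378
student    135     226
sort by term:
          term  amount
purpose               
student    135     226
personal   221     378
auto       310     434
biz        494      65
home       756     455
add column term_x5 = t['term'] * 5:
          term  amount  term_x5
purpose                        
student    135     226      675
personal   221     378     1105
auto       310     434     1550
biz        494      65     2470
home       756     455     3780
take first 3 rows:
          term  amount  term_x5
purpose                        
student    135     226      675
personal   221     378     1105
auto       310     434     1550
The value at row 'personal', column 'term_x5' is 1105.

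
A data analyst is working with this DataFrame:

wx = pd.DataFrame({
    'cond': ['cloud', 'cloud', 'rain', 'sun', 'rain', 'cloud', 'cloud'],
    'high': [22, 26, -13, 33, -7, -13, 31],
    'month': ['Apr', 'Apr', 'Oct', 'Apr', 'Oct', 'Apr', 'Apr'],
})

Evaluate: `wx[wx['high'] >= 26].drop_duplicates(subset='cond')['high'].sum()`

59

filter rows where high >= 26:
    cond  high month
1  cloud    26   Apr
3    sun    33   Apr
6  cloud    31   Apr
drop duplicate cond (keep=first):
    cond  high month
1  cloud    26   Apr
3    sun    33   Apr
Taking the sum of column 'high' gives 59.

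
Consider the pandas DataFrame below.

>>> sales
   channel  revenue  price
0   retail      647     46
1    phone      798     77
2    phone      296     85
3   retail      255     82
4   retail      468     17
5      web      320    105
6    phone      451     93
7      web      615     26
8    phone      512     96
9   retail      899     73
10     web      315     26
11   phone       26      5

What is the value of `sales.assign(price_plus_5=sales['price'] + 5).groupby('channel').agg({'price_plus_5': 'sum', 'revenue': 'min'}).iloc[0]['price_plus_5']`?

381

add column price_plus_5 = sales['price'] + 5:
   channel  revenue  price  price_plus_5
0   retail      647     46            51
1    phone      798     77            82
2    phone      296     85            90
3   retail      255     82            87
4   retail      468     17            22
5      web      320    105           110
6    phone      451     93            98
7      web      615     26            31
8    phone      512     96           101
9   retail      899     73            78
10     web      315     26            31
11   phone       26      5            10
group by channel: sum(price_plus_5), min(revenue):
         price_plus_5  revenue
channel                       
phone             381       26
retail            238      255
web               172      315
Taking the value at position 0, column 'price_plus_5' gives 381.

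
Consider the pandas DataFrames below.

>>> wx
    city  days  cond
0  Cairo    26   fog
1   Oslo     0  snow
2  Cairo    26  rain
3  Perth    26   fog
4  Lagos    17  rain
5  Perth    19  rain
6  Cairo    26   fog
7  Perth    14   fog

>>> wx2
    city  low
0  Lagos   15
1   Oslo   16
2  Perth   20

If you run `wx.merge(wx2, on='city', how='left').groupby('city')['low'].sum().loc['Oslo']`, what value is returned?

merge on 'city' (how='left') → 8 rows:
    city  days  cond   low
0  Cairo    26   fog   NaN
1   Oslo     0  snow  16.0
2  Cairo    26  rain   NaN
3  Perth    26   fog  20.0
4  Lagos    17  rain  15.0
5  Perth    19  rain  20.0
6  Cairo    26   fog   NaN
7  Perth    14   fog  20.0
group by city, sum of low:
city
Cairo     0.0
Lagos    15.0
Oslo     16.0
Perth    60.0
Name: low, dtype: float64
Reading off the value at index 'Oslo', we get 16.0.

16.0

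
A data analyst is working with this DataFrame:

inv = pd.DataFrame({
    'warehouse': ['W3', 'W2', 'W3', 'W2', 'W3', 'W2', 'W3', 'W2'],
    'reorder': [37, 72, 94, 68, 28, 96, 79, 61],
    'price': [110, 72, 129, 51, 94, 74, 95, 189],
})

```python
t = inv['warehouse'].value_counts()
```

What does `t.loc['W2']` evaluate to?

value_counts of warehouse:
warehouse
W3    4
W2    4
Name: count, dtype: int64
Hence 4.

4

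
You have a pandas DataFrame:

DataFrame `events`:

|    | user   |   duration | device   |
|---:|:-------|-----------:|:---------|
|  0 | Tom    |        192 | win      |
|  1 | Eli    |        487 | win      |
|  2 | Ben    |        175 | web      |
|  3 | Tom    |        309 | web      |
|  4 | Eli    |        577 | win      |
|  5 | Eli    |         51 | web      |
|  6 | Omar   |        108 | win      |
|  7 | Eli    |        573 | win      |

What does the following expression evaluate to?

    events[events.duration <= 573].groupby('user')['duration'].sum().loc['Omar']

filter rows where duration <= 573:
   user  duration device
0   Tom       192    win
1   Eli       487    win
2   Ben       175    web
3   Tom       309    web
5   Eli        51    web
6  Omar       108    win
7   Eli       573    win
group by user, sum of duration:
user
Ben      175
Eli     1111
Omar     108
Tom      501
Name: duration, dtype: int64
Finally, value at index 'Omar' = 108.

108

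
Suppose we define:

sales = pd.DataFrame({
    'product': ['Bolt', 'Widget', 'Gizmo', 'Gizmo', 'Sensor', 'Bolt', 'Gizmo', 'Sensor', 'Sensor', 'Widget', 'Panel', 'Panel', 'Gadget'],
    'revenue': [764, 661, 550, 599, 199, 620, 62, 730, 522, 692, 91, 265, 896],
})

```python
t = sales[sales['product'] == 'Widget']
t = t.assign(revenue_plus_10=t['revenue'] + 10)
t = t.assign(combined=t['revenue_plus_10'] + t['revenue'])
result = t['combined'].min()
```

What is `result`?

1332

filter rows where product == 'Widget':
  product  revenue
1  Widget      661
9  Widget      692
add column revenue_plus_10 = t['revenue'] + 10:
  product  revenue  revenue_plus_10
1  Widget      661              671
9  Widget      692              702
add column combined = t['revenue_plus_10'] + t['revenue']:
  product  revenue  revenue_plus_10  combined
1  Widget      661              671      1332
9  Widget      692              702      1394
min of column 'combined' → 1332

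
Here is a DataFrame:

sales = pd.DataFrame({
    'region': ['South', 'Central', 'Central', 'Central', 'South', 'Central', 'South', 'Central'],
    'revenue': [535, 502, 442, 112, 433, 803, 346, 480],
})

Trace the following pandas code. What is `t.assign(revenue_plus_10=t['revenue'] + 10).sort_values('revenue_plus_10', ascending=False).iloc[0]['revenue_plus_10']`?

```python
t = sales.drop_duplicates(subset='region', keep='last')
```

490

drop duplicate region (keep=last):
    region  revenue
6    South      346
7  Central      480
add column revenue_plus_10 = t['revenue'] + 10:
    region  revenue  revenue_plus_10
6    South      346              356
7  Central      480              490
sort by revenue_plus_10 descending:
    region  revenue  revenue_plus_10
7  Central      480              490
6    South      346              356
Then the value at position 0, column 'revenue_plus_10': 490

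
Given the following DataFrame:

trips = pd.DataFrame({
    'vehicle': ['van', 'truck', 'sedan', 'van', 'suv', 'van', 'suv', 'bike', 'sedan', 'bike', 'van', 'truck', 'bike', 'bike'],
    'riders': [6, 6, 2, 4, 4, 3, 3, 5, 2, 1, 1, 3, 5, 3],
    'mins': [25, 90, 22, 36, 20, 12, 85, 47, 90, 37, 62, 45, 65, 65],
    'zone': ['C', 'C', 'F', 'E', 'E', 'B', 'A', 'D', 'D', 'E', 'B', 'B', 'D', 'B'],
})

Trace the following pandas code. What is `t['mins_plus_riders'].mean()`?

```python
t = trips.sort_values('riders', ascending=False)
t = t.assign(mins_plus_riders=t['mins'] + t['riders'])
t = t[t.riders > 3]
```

52.1666666667

sort by riders descending:
   vehicle  riders  mins zone
0      van       6    25    C
1    truck       6    90    C
7     bike       5    47    D
12    bike       5    65    D
3      van       4    36    E
4      suv       4    20    E
5      van       3    12    B
6      suv       3    85    A
11   truck       3    45    B
13    bike       3    65    B
2    sedan       2    22    F
8    sedan       2    90    D
9     bike       1    37    E
10     van       1    62    B
add column mins_plus_riders = t['mins'] + t['riders']:
   vehicle  riders  mins zone  mins_plus_riders
0      van       6    25    C                31
1    truck       6    90    C                96
7     bike       5    47    D                52
12    bike       5    65    D                70
3      van       4    36    E                40
4      suv       4    20    E                24
5      van       3    12    B                15
6      suv       3    85    A                88
11   truck       3    45    B                48
13    bike       3    65    B                68
2    sedan       2    22    F                24
8    sedan       2    90    D                92
9     bike       1    37    E                38
10     van       1    62    B                63
filter rows where riders > 3:
   vehicle  riders  mins zone  mins_plus_riders
0      van       6    25    C                31
1    truck       6    90    C                96
7     bike       5    47    D                52
12    bike       5    65    D                70
3      van       4    36    E                40
4      suv       4    20    E                24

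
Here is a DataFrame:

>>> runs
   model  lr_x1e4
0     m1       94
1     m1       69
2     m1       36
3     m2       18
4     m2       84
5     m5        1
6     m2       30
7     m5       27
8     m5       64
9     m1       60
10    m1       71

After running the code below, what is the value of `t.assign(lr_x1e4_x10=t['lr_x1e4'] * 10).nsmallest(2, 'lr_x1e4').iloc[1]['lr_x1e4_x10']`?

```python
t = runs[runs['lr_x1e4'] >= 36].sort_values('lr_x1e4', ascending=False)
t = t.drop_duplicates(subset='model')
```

filter rows where lr_x1e4 >= 36:
   model  lr_x1e4
0     m1       94
1     m1       69
2     m1       36
4     m2       84
8     m5       64
9     m1       60
10    m1       71
sort by lr_x1e4 descending:
   model  lr_x1e4
0     m1       94
4     m2       84
10    m1       71
1     m1       69
8     m5       64
9     m1       60
2     m1       36
drop duplicate model (keep=first):
  model  lr_x1e4
0    m1       94
4    m2       84
8    m5       64
add column lr_x1e4_x10 = t['lr_x1e4'] * 10:
  model  lr_x1e4  lr_x1e4_x10
0    m1       94          940
4    m2       84          840
8    m5       64          640
take 2 rows with smallest lr_x1e4:
  model  lr_x1e4  lr_x1e4_x10
8    m5       64          640
4    m2       84          840

840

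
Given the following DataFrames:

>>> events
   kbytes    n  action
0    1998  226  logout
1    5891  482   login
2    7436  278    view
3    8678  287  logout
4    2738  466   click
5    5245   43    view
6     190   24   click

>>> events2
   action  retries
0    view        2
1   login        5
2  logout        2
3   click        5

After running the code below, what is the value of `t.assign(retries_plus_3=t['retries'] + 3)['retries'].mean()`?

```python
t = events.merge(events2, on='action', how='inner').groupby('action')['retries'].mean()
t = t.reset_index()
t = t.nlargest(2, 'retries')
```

merge on 'action' (how='inner') → 7 rows:
   kbytes    n  action  retries
0    1998  226  logout        2
1    5891  482   login        5
2    7436  278    view        2
3    8678  287  logout        2
4    2738  466   click        5
5    5245   43    view        2
6     190   24   click        5
group by action, mean of retries:
action
click     5.0
login     5.0
logout    2.0
view      2.0
Name: retries, dtype: float64
reset_index():
   action  retries
0   click      5.0
1   login      5.0
2  logout      2.0
3    view      2.0
take 2 rows with largest retries:
  action  retries
0  click      5.0
1  login      5.0
add column retries_plus_3 = t['retries'] + 3:
  action  retries  retries_plus_3
0  click      5.0             8.0
1  login      5.0             8.0

5.0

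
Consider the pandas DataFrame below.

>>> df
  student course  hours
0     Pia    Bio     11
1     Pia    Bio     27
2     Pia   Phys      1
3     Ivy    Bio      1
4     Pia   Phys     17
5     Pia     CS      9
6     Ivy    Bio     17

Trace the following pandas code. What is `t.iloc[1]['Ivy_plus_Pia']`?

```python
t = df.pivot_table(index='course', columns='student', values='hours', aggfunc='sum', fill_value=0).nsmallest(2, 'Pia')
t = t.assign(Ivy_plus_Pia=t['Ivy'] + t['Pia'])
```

18

pivot: rows=course, cols=student, sum(hours):
student  Ivy  Pia
course           
Bio       18   38
CS         0    9
Phys       0   18
take 2 rows with smallest Pia:
student  Ivy  Pia
course           
CS         0    9
Phys       0   18
add column Ivy_plus_Pia = t['Ivy'] + t['Pia']:
student  Ivy  Pia  Ivy_plus_Pia
course                         
CS         0    9             9
Phys       0   18            18
Reading off the value at position 1, column 'Ivy_plus_Pia', we get 18.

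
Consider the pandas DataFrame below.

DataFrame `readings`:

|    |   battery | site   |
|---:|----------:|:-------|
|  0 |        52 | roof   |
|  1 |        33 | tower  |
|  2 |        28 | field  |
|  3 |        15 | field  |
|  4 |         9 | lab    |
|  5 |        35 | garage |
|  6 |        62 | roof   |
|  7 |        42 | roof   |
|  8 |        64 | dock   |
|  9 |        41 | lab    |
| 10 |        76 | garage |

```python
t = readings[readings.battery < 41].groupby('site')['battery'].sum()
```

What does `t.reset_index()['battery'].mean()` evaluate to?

filter rows where battery < 41:
   battery    site
1       33   tower
2       28   field
3       15   field
4        9     lab
5       35  garage
group by site, sum of battery:
site
field     43
garage    35
lab        9
tower     33
Name: battery, dtype: int64
reset_index():
     site  battery
0   field       43
1  garage       35
2     lab        9
3   tower       33
The mean of column 'battery' is 30.0.

30.0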